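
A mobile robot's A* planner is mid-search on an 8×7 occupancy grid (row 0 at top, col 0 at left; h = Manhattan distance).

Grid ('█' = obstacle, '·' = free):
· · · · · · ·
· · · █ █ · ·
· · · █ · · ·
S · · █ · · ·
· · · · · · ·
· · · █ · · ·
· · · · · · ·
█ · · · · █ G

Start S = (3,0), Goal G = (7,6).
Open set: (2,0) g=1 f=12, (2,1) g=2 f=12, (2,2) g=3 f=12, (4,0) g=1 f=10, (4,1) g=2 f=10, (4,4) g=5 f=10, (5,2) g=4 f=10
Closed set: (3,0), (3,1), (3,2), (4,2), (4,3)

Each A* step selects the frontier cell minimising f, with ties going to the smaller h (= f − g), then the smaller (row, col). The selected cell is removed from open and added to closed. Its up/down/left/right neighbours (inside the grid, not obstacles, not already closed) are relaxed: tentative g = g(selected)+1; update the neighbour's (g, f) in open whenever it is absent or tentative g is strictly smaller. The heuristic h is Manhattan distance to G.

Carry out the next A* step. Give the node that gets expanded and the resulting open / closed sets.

expanded=(4,4); open=[(2,0) g=1 f=12, (2,1) g=2 f=12, (2,2) g=3 f=12, (3,4) g=6 f=12, (4,0) g=1 f=10, (4,1) g=2 f=10, (4,5) g=6 f=10, (5,2) g=4 f=10, (5,4) g=6 f=10]; closed=[(3,0), (3,1), (3,2), (4,2), (4,3), (4,4)]

step 1: expand (4,4) (f=10, h=5) → closed; open now [(2,0) g=1 f=12, (2,1) g=2 f=12, (2,2) g=3 f=12, (3,4) g=6 f=12, (4,0) g=1 f=10, (4,1) g=2 f=10, (4,5) g=6 f=10, (5,2) g=4 f=10, (5,4) g=6 f=10]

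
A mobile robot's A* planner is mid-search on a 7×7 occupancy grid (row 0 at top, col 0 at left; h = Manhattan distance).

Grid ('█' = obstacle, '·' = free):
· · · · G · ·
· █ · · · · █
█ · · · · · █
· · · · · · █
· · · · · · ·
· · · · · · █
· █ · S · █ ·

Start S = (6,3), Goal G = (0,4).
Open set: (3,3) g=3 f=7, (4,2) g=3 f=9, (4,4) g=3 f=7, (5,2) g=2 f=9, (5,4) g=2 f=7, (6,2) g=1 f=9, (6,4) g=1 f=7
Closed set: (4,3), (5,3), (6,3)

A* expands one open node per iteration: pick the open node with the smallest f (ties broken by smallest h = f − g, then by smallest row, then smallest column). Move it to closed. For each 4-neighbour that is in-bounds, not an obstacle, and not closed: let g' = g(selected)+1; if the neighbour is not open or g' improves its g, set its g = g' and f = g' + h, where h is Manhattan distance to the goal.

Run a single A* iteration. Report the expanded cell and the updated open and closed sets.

step 1: expand (3,3) (f=7, h=4) → closed; open now [(2,3) g=4 f=7, (3,2) g=4 f=9, (3,4) g=4 f=7, (4,2) g=3 f=9, (4,4) g=3 f=7, (5,2) g=2 f=9, (5,4) g=2 f=7, (6,2) g=1 f=9, (6,4) g=1 f=7]

expanded=(3,3); open=[(2,3) g=4 f=7, (3,2) g=4 f=9, (3,4) g=4 f=7, (4,2) g=3 f=9, (4,4) g=3 f=7, (5,2) g=2 f=9, (5,4) g=2 f=7, (6,2) g=1 f=9, (6,4) g=1 f=7]; closed=[(3,3), (4,3), (5,3), (6,3)]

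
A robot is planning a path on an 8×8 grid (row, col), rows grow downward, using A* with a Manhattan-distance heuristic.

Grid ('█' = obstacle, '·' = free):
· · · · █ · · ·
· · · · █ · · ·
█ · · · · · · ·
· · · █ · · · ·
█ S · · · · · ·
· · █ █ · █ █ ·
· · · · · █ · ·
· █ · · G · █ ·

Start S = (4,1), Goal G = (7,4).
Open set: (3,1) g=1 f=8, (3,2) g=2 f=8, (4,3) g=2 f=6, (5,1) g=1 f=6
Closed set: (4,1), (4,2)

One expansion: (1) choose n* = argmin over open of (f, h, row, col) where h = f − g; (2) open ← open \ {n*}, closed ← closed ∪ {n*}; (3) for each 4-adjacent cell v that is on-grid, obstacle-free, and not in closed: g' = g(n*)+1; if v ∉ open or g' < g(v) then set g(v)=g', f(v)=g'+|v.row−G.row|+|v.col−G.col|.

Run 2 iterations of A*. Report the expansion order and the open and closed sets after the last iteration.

order=[(4,3) → (4,4)]; open=[(3,1) g=1 f=8, (3,2) g=2 f=8, (3,4) g=4 f=8, (4,5) g=4 f=8, (5,1) g=1 f=6, (5,4) g=4 f=6]; closed=[(4,1), (4,2), (4,3), (4,4)]

step 1: expand (4,3) (f=6, h=4) → closed; open now [(3,1) g=1 f=8, (3,2) g=2 f=8, (4,4) g=3 f=6, (5,1) g=1 f=6]
step 2: expand (4,4) (f=6, h=3) → closed; open now [(3,1) g=1 f=8, (3,2) g=2 f=8, (3,4) g=4 f=8, (4,5) g=4 f=8, (5,1) g=1 f=6, (5,4) g=4 f=6]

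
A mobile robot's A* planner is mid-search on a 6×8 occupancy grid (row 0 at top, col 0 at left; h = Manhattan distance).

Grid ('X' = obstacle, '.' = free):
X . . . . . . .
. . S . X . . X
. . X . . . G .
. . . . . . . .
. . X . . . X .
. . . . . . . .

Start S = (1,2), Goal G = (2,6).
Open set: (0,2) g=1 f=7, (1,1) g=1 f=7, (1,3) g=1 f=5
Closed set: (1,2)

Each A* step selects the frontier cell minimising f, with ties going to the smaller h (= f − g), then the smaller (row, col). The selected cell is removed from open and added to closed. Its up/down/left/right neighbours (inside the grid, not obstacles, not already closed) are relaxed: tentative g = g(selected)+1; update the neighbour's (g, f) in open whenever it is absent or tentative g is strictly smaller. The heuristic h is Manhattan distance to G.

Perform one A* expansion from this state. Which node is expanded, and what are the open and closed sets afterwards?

expanded=(1,3); open=[(0,2) g=1 f=7, (0,3) g=2 f=7, (1,1) g=1 f=7, (2,3) g=2 f=5]; closed=[(1,2), (1,3)]

step 1: expand (1,3) (f=5, h=4) → closed; open now [(0,2) g=1 f=7, (0,3) g=2 f=7, (1,1) g=1 f=7, (2,3) g=2 f=5]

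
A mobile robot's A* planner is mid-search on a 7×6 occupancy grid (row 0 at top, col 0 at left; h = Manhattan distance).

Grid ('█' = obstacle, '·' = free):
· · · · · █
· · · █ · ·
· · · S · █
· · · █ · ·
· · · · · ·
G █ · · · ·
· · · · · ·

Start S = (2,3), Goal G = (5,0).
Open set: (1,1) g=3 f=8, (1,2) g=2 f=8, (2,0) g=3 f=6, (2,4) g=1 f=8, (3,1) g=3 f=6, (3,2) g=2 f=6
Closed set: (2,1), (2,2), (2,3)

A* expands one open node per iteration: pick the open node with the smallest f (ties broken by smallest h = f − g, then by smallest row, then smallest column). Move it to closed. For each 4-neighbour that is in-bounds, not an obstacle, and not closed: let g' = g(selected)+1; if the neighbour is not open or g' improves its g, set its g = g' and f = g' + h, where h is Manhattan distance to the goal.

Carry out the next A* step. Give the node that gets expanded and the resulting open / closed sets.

expanded=(2,0); open=[(1,0) g=4 f=8, (1,1) g=3 f=8, (1,2) g=2 f=8, (2,4) g=1 f=8, (3,0) g=4 f=6, (3,1) g=3 f=6, (3,2) g=2 f=6]; closed=[(2,0), (2,1), (2,2), (2,3)]

step 1: expand (2,0) (f=6, h=3) → closed; open now [(1,0) g=4 f=8, (1,1) g=3 f=8, (1,2) g=2 f=8, (2,4) g=1 f=8, (3,0) g=4 f=6, (3,1) g=3 f=6, (3,2) g=2 f=6]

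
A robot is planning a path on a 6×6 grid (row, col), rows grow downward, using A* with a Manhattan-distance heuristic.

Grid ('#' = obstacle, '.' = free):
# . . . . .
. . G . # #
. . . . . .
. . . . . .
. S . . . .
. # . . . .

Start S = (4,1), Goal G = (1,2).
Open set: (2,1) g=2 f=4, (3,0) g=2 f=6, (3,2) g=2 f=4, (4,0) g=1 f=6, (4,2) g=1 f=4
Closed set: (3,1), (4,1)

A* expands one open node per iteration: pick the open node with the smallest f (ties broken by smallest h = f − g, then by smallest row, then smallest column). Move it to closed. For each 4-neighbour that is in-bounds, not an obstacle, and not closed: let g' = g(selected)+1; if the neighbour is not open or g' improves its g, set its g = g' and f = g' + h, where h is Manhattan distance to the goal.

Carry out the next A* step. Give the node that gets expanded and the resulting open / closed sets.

step 1: expand (2,1) (f=4, h=2) → closed; open now [(1,1) g=3 f=4, (2,0) g=3 f=6, (2,2) g=3 f=4, (3,0) g=2 f=6, (3,2) g=2 f=4, (4,0) g=1 f=6, (4,2) g=1 f=4]

expanded=(2,1); open=[(1,1) g=3 f=4, (2,0) g=3 f=6, (2,2) g=3 f=4, (3,0) g=2 f=6, (3,2) g=2 f=4, (4,0) g=1 f=6, (4,2) g=1 f=4]; closed=[(2,1), (3,1), (4,1)]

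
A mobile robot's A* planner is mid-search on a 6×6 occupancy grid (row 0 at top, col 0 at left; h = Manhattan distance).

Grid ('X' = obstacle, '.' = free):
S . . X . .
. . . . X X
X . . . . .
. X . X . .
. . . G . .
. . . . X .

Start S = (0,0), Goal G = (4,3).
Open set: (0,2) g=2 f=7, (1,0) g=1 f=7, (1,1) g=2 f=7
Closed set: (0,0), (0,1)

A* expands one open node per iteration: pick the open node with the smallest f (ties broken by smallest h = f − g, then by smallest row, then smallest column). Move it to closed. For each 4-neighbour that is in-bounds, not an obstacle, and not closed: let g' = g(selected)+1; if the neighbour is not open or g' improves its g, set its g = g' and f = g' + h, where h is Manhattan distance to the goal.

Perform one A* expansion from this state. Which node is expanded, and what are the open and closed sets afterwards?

expanded=(0,2); open=[(1,0) g=1 f=7, (1,1) g=2 f=7, (1,2) g=3 f=7]; closed=[(0,0), (0,1), (0,2)]

step 1: expand (0,2) (f=7, h=5) → closed; open now [(1,0) g=1 f=7, (1,1) g=2 f=7, (1,2) g=3 f=7]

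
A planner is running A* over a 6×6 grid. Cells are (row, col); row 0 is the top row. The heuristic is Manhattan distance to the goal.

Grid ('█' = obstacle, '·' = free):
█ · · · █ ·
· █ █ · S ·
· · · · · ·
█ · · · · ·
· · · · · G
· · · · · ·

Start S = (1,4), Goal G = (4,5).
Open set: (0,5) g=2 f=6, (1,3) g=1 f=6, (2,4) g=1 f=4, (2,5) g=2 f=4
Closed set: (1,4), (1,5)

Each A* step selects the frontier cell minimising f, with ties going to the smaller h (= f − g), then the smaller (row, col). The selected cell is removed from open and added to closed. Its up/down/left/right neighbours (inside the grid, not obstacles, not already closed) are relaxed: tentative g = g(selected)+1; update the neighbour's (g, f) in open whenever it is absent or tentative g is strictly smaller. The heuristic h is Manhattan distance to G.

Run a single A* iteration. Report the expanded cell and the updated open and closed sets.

expanded=(2,5); open=[(0,5) g=2 f=6, (1,3) g=1 f=6, (2,4) g=1 f=4, (3,5) g=3 f=4]; closed=[(1,4), (1,5), (2,5)]

step 1: expand (2,5) (f=4, h=2) → closed; open now [(0,5) g=2 f=6, (1,3) g=1 f=6, (2,4) g=1 f=4, (3,5) g=3 f=4]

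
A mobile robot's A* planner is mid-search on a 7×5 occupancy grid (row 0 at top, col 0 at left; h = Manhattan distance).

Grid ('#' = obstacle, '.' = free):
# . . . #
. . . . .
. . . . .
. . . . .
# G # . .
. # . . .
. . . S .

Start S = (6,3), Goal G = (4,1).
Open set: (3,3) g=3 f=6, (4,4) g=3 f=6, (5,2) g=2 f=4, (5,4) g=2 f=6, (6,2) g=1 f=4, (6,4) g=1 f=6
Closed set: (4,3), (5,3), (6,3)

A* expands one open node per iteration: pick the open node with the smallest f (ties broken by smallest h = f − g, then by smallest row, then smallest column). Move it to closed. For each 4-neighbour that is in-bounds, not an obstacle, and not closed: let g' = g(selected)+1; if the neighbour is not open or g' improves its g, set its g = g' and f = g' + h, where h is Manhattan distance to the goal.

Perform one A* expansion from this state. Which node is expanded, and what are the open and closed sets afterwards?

expanded=(5,2); open=[(3,3) g=3 f=6, (4,4) g=3 f=6, (5,4) g=2 f=6, (6,2) g=1 f=4, (6,4) g=1 f=6]; closed=[(4,3), (5,2), (5,3), (6,3)]

step 1: expand (5,2) (f=4, h=2) → closed; open now [(3,3) g=3 f=6, (4,4) g=3 f=6, (5,4) g=2 f=6, (6,2) g=1 f=4, (6,4) g=1 f=6]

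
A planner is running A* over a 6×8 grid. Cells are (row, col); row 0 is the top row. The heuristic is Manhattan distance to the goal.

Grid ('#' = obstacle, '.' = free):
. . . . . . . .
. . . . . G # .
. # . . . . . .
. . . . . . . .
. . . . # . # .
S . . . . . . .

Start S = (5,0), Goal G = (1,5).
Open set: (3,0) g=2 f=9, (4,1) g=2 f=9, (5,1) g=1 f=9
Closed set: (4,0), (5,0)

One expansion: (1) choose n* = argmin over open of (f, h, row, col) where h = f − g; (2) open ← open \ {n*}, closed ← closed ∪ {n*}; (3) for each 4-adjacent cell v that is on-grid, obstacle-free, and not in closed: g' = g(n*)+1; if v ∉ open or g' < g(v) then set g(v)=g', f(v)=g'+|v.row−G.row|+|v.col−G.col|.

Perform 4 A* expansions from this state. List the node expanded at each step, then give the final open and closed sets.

order=[(3,0) → (2,0) → (1,0) → (1,1)]; open=[(0,0) g=5 f=11, (0,1) g=6 f=11, (1,2) g=6 f=9, (3,1) g=3 f=9, (4,1) g=2 f=9, (5,1) g=1 f=9]; closed=[(1,0), (1,1), (2,0), (3,0), (4,0), (5,0)]

step 1: expand (3,0) (f=9, h=7) → closed; open now [(2,0) g=3 f=9, (3,1) g=3 f=9, (4,1) g=2 f=9, (5,1) g=1 f=9]
step 2: expand (2,0) (f=9, h=6) → closed; open now [(1,0) g=4 f=9, (3,1) g=3 f=9, (4,1) g=2 f=9, (5,1) g=1 f=9]
step 3: expand (1,0) (f=9, h=5) → closed; open now [(0,0) g=5 f=11, (1,1) g=5 f=9, (3,1) g=3 f=9, (4,1) g=2 f=9, (5,1) g=1 f=9]
step 4: expand (1,1) (f=9, h=4) → closed; open now [(0,0) g=5 f=11, (0,1) g=6 f=11, (1,2) g=6 f=9, (3,1) g=3 f=9, (4,1) g=2 f=9, (5,1) g=1 f=9]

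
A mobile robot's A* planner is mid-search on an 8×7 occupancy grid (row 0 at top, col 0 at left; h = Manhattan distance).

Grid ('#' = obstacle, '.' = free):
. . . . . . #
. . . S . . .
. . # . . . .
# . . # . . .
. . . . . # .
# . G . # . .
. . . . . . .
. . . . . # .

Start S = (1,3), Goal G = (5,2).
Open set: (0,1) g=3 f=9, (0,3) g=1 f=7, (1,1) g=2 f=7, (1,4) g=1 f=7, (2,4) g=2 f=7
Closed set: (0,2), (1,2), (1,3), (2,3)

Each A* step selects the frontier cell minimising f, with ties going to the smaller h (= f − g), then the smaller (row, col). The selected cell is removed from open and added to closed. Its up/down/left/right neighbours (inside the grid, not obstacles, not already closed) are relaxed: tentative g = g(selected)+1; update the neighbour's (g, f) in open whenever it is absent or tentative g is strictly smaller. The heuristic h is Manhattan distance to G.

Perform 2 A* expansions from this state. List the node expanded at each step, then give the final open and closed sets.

order=[(1,1) → (2,1)]; open=[(0,1) g=3 f=9, (0,3) g=1 f=7, (1,0) g=3 f=9, (1,4) g=1 f=7, (2,0) g=4 f=9, (2,4) g=2 f=7, (3,1) g=4 f=7]; closed=[(0,2), (1,1), (1,2), (1,3), (2,1), (2,3)]

step 1: expand (1,1) (f=7, h=5) → closed; open now [(0,1) g=3 f=9, (0,3) g=1 f=7, (1,0) g=3 f=9, (1,4) g=1 f=7, (2,1) g=3 f=7, (2,4) g=2 f=7]
step 2: expand (2,1) (f=7, h=4) → closed; open now [(0,1) g=3 f=9, (0,3) g=1 f=7, (1,0) g=3 f=9, (1,4) g=1 f=7, (2,0) g=4 f=9, (2,4) g=2 f=7, (3,1) g=4 f=7]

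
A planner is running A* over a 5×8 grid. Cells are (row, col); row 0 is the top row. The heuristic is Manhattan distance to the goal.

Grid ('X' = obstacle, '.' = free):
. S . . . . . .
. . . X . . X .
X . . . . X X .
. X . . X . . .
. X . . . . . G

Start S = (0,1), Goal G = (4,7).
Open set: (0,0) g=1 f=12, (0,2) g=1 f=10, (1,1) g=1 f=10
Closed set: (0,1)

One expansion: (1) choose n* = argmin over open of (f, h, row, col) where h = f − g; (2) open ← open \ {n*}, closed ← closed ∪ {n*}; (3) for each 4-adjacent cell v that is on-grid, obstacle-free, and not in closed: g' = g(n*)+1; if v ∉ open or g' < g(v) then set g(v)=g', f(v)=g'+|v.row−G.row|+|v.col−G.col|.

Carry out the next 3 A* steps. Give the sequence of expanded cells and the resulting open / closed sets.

order=[(0,2) → (0,3) → (0,4)]; open=[(0,0) g=1 f=12, (0,5) g=4 f=10, (1,1) g=1 f=10, (1,2) g=2 f=10, (1,4) g=4 f=10]; closed=[(0,1), (0,2), (0,3), (0,4)]

step 1: expand (0,2) (f=10, h=9) → closed; open now [(0,0) g=1 f=12, (0,3) g=2 f=10, (1,1) g=1 f=10, (1,2) g=2 f=10]
step 2: expand (0,3) (f=10, h=8) → closed; open now [(0,0) g=1 f=12, (0,4) g=3 f=10, (1,1) g=1 f=10, (1,2) g=2 f=10]
step 3: expand (0,4) (f=10, h=7) → closed; open now [(0,0) g=1 f=12, (0,5) g=4 f=10, (1,1) g=1 f=10, (1,2) g=2 f=10, (1,4) g=4 f=10]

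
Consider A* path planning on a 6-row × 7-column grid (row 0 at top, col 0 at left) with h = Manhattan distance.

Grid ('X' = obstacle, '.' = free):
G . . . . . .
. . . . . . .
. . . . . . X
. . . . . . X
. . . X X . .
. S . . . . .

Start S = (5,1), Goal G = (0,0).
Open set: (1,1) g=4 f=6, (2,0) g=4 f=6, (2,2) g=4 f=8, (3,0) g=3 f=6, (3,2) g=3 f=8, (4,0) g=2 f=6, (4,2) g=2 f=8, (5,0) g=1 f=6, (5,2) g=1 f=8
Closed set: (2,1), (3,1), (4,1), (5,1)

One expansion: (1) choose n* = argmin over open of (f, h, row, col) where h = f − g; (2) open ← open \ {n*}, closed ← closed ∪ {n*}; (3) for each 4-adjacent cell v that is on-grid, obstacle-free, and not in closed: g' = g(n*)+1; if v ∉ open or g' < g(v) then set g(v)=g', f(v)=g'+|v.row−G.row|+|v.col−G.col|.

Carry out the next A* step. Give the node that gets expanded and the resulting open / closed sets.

expanded=(1,1); open=[(0,1) g=5 f=6, (1,0) g=5 f=6, (1,2) g=5 f=8, (2,0) g=4 f=6, (2,2) g=4 f=8, (3,0) g=3 f=6, (3,2) g=3 f=8, (4,0) g=2 f=6, (4,2) g=2 f=8, (5,0) g=1 f=6, (5,2) g=1 f=8]; closed=[(1,1), (2,1), (3,1), (4,1), (5,1)]

step 1: expand (1,1) (f=6, h=2) → closed; open now [(0,1) g=5 f=6, (1,0) g=5 f=6, (1,2) g=5 f=8, (2,0) g=4 f=6, (2,2) g=4 f=8, (3,0) g=3 f=6, (3,2) g=3 f=8, (4,0) g=2 f=6, (4,2) g=2 f=8, (5,0) g=1 f=6, (5,2) g=1 f=8]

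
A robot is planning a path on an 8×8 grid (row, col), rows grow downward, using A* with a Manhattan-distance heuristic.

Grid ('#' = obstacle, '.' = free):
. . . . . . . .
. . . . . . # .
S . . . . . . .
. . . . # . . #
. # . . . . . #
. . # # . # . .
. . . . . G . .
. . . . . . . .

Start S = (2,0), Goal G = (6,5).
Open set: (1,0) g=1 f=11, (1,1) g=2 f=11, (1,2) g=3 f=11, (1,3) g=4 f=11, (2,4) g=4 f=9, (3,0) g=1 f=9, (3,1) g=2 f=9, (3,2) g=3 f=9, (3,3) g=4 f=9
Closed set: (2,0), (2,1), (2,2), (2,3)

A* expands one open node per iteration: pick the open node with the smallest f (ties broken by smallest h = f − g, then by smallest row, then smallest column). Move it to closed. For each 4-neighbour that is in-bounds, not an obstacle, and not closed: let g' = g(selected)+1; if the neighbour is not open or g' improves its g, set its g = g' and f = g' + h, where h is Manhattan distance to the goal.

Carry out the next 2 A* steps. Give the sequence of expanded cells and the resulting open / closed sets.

order=[(2,4) → (2,5)]; open=[(1,0) g=1 f=11, (1,1) g=2 f=11, (1,2) g=3 f=11, (1,3) g=4 f=11, (1,4) g=5 f=11, (1,5) g=6 f=11, (2,6) g=6 f=11, (3,0) g=1 f=9, (3,1) g=2 f=9, (3,2) g=3 f=9, (3,3) g=4 f=9, (3,5) g=6 f=9]; closed=[(2,0), (2,1), (2,2), (2,3), (2,4), (2,5)]

step 1: expand (2,4) (f=9, h=5) → closed; open now [(1,0) g=1 f=11, (1,1) g=2 f=11, (1,2) g=3 f=11, (1,3) g=4 f=11, (1,4) g=5 f=11, (2,5) g=5 f=9, (3,0) g=1 f=9, (3,1) g=2 f=9, (3,2) g=3 f=9, (3,3) g=4 f=9]
step 2: expand (2,5) (f=9, h=4) → closed; open now [(1,0) g=1 f=11, (1,1) g=2 f=11, (1,2) g=3 f=11, (1,3) g=4 f=11, (1,4) g=5 f=11, (1,5) g=6 f=11, (2,6) g=6 f=11, (3,0) g=1 f=9, (3,1) g=2 f=9, (3,2) g=3 f=9, (3,3) g=4 f=9, (3,5) g=6 f=9]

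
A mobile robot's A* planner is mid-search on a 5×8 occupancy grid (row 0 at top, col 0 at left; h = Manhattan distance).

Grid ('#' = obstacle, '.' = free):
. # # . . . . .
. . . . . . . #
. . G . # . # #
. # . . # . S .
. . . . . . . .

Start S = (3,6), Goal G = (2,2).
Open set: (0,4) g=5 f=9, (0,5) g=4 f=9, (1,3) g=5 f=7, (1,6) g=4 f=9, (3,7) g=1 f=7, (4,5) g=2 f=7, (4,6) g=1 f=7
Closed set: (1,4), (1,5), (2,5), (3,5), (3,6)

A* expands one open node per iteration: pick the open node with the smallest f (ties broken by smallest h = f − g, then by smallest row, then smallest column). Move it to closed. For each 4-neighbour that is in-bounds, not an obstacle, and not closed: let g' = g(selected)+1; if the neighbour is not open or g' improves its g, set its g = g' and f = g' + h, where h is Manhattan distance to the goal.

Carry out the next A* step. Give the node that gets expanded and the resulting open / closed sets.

step 1: expand (1,3) (f=7, h=2) → closed; open now [(0,3) g=6 f=9, (0,4) g=5 f=9, (0,5) g=4 f=9, (1,2) g=6 f=7, (1,6) g=4 f=9, (2,3) g=6 f=7, (3,7) g=1 f=7, (4,5) g=2 f=7, (4,6) g=1 f=7]

expanded=(1,3); open=[(0,3) g=6 f=9, (0,4) g=5 f=9, (0,5) g=4 f=9, (1,2) g=6 f=7, (1,6) g=4 f=9, (2,3) g=6 f=7, (3,7) g=1 f=7, (4,5) g=2 f=7, (4,6) g=1 f=7]; closed=[(1,3), (1,4), (1,5), (2,5), (3,5), (3,6)]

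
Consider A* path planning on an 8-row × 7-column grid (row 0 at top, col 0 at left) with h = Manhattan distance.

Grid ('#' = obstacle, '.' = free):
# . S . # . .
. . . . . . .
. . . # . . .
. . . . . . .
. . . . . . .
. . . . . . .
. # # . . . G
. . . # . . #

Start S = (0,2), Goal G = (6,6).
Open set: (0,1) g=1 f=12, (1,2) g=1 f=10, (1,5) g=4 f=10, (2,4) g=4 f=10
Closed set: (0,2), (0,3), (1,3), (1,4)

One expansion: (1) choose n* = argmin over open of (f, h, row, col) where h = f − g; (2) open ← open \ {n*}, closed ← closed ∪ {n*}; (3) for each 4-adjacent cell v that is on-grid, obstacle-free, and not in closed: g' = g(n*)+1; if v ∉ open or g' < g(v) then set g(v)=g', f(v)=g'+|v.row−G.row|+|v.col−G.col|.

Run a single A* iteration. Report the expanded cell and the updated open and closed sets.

step 1: expand (1,5) (f=10, h=6) → closed; open now [(0,1) g=1 f=12, (0,5) g=5 f=12, (1,2) g=1 f=10, (1,6) g=5 f=10, (2,4) g=4 f=10, (2,5) g=5 f=10]

expanded=(1,5); open=[(0,1) g=1 f=12, (0,5) g=5 f=12, (1,2) g=1 f=10, (1,6) g=5 f=10, (2,4) g=4 f=10, (2,5) g=5 f=10]; closed=[(0,2), (0,3), (1,3), (1,4), (1,5)]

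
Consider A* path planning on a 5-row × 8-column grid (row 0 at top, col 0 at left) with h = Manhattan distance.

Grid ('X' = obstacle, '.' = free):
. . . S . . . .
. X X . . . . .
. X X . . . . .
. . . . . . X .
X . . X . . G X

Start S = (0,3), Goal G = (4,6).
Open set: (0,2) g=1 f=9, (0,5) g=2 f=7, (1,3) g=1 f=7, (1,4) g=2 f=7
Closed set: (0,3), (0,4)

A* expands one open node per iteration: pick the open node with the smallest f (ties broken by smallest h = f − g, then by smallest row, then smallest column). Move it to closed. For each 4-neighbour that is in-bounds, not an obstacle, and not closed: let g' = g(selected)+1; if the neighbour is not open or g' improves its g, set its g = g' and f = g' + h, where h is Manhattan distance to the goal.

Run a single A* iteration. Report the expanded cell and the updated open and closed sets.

step 1: expand (0,5) (f=7, h=5) → closed; open now [(0,2) g=1 f=9, (0,6) g=3 f=7, (1,3) g=1 f=7, (1,4) g=2 f=7, (1,5) g=3 f=7]

expanded=(0,5); open=[(0,2) g=1 f=9, (0,6) g=3 f=7, (1,3) g=1 f=7, (1,4) g=2 f=7, (1,5) g=3 f=7]; closed=[(0,3), (0,4), (0,5)]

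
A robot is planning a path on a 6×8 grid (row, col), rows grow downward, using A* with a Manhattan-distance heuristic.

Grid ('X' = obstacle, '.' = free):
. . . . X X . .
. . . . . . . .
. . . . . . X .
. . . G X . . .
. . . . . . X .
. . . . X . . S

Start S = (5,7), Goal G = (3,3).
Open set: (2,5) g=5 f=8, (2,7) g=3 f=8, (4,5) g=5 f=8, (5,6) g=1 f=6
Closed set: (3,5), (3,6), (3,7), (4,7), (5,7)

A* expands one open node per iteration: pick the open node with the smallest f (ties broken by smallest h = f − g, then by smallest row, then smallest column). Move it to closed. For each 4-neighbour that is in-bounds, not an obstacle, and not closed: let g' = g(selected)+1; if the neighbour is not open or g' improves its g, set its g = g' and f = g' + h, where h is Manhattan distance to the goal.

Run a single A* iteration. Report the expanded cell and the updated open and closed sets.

step 1: expand (5,6) (f=6, h=5) → closed; open now [(2,5) g=5 f=8, (2,7) g=3 f=8, (4,5) g=5 f=8, (5,5) g=2 f=6]

expanded=(5,6); open=[(2,5) g=5 f=8, (2,7) g=3 f=8, (4,5) g=5 f=8, (5,5) g=2 f=6]; closed=[(3,5), (3,6), (3,7), (4,7), (5,6), (5,7)]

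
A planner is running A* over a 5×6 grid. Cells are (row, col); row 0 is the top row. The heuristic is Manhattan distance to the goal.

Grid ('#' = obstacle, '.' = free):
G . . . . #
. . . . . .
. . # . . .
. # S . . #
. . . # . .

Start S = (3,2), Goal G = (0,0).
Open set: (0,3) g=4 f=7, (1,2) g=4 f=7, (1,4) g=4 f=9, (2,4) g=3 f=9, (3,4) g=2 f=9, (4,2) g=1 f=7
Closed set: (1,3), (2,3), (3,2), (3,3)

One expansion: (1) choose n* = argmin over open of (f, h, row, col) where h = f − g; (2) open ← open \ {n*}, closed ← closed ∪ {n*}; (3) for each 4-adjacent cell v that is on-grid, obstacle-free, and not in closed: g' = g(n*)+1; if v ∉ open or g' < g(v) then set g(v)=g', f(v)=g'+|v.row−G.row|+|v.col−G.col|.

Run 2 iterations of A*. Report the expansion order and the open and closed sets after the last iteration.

order=[(0,3) → (0,2)]; open=[(0,1) g=6 f=7, (0,4) g=5 f=9, (1,2) g=4 f=7, (1,4) g=4 f=9, (2,4) g=3 f=9, (3,4) g=2 f=9, (4,2) g=1 f=7]; closed=[(0,2), (0,3), (1,3), (2,3), (3,2), (3,3)]

step 1: expand (0,3) (f=7, h=3) → closed; open now [(0,2) g=5 f=7, (0,4) g=5 f=9, (1,2) g=4 f=7, (1,4) g=4 f=9, (2,4) g=3 f=9, (3,4) g=2 f=9, (4,2) g=1 f=7]
step 2: expand (0,2) (f=7, h=2) → closed; open now [(0,1) g=6 f=7, (0,4) g=5 f=9, (1,2) g=4 f=7, (1,4) g=4 f=9, (2,4) g=3 f=9, (3,4) g=2 f=9, (4,2) g=1 f=7]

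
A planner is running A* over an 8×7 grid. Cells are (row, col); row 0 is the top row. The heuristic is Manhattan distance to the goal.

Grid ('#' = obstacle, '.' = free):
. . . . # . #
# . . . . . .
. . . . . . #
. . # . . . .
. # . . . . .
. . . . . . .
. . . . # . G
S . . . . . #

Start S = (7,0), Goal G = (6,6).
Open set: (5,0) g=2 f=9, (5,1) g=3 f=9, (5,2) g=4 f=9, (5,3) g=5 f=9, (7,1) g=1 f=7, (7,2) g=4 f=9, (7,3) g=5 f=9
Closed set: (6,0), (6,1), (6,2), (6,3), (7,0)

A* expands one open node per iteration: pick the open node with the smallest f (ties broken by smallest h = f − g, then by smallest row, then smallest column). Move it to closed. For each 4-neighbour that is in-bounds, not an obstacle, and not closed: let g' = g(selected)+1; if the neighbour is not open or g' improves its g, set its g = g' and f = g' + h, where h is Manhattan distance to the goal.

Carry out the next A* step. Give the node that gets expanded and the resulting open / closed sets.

expanded=(7,1); open=[(5,0) g=2 f=9, (5,1) g=3 f=9, (5,2) g=4 f=9, (5,3) g=5 f=9, (7,2) g=2 f=7, (7,3) g=5 f=9]; closed=[(6,0), (6,1), (6,2), (6,3), (7,0), (7,1)]

step 1: expand (7,1) (f=7, h=6) → closed; open now [(5,0) g=2 f=9, (5,1) g=3 f=9, (5,2) g=4 f=9, (5,3) g=5 f=9, (7,2) g=2 f=7, (7,3) g=5 f=9]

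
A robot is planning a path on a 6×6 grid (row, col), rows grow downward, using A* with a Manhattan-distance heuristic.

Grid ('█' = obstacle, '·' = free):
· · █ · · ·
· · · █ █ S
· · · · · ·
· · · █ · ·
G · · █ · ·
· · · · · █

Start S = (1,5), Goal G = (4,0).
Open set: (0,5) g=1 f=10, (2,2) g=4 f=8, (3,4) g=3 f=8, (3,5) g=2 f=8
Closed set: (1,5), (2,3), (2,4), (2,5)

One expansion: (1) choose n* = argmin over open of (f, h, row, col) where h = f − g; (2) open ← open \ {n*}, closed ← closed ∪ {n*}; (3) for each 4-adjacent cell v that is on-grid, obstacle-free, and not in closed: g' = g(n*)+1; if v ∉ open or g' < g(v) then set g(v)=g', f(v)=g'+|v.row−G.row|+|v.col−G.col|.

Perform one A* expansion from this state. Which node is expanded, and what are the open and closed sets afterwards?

step 1: expand (2,2) (f=8, h=4) → closed; open now [(0,5) g=1 f=10, (1,2) g=5 f=10, (2,1) g=5 f=8, (3,2) g=5 f=8, (3,4) g=3 f=8, (3,5) g=2 f=8]

expanded=(2,2); open=[(0,5) g=1 f=10, (1,2) g=5 f=10, (2,1) g=5 f=8, (3,2) g=5 f=8, (3,4) g=3 f=8, (3,5) g=2 f=8]; closed=[(1,5), (2,2), (2,3), (2,4), (2,5)]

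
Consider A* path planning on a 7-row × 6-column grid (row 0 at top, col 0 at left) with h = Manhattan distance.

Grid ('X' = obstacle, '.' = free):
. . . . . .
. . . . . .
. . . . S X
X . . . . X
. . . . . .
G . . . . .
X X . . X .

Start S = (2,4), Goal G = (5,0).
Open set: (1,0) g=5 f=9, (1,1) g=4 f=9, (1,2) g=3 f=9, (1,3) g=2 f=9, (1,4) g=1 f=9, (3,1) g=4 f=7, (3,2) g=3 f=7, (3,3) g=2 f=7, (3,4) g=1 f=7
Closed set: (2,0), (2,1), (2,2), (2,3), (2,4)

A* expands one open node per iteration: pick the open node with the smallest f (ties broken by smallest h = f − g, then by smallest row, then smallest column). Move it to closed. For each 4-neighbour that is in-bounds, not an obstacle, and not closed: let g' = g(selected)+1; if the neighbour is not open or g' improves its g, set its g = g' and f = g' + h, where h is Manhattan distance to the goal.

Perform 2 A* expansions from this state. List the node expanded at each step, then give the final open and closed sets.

order=[(3,1) → (4,1)]; open=[(1,0) g=5 f=9, (1,1) g=4 f=9, (1,2) g=3 f=9, (1,3) g=2 f=9, (1,4) g=1 f=9, (3,2) g=3 f=7, (3,3) g=2 f=7, (3,4) g=1 f=7, (4,0) g=6 f=7, (4,2) g=6 f=9, (5,1) g=6 f=7]; closed=[(2,0), (2,1), (2,2), (2,3), (2,4), (3,1), (4,1)]

step 1: expand (3,1) (f=7, h=3) → closed; open now [(1,0) g=5 f=9, (1,1) g=4 f=9, (1,2) g=3 f=9, (1,3) g=2 f=9, (1,4) g=1 f=9, (3,2) g=3 f=7, (3,3) g=2 f=7, (3,4) g=1 f=7, (4,1) g=5 f=7]
step 2: expand (4,1) (f=7, h=2) → closed; open now [(1,0) g=5 f=9, (1,1) g=4 f=9, (1,2) g=3 f=9, (1,3) g=2 f=9, (1,4) g=1 f=9, (3,2) g=3 f=7, (3,3) g=2 f=7, (3,4) g=1 f=7, (4,0) g=6 f=7, (4,2) g=6 f=9, (5,1) g=6 f=7]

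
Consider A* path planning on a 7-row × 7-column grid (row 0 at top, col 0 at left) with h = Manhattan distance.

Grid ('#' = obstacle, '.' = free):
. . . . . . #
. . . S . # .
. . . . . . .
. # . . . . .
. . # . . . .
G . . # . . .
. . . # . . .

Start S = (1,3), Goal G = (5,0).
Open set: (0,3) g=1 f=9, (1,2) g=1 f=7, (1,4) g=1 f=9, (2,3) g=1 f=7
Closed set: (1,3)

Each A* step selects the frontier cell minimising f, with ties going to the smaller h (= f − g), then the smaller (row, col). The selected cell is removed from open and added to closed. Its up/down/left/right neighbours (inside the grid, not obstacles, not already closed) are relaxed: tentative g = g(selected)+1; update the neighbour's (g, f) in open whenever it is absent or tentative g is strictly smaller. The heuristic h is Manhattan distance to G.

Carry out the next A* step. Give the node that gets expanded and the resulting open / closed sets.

expanded=(1,2); open=[(0,2) g=2 f=9, (0,3) g=1 f=9, (1,1) g=2 f=7, (1,4) g=1 f=9, (2,2) g=2 f=7, (2,3) g=1 f=7]; closed=[(1,2), (1,3)]

step 1: expand (1,2) (f=7, h=6) → closed; open now [(0,2) g=2 f=9, (0,3) g=1 f=9, (1,1) g=2 f=7, (1,4) g=1 f=9, (2,2) g=2 f=7, (2,3) g=1 f=7]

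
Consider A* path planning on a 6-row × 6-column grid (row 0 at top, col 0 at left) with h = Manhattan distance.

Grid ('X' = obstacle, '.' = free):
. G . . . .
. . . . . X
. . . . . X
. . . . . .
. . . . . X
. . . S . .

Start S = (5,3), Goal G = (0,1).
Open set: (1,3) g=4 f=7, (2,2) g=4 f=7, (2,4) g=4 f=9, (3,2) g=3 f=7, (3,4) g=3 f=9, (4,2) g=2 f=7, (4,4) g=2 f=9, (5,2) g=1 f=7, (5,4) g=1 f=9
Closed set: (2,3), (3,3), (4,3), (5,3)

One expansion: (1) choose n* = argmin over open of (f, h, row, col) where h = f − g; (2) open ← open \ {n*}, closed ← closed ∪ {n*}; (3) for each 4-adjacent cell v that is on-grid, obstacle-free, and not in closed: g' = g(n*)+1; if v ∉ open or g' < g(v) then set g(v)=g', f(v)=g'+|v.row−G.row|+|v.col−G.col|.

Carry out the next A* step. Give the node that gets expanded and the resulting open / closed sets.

expanded=(1,3); open=[(0,3) g=5 f=7, (1,2) g=5 f=7, (1,4) g=5 f=9, (2,2) g=4 f=7, (2,4) g=4 f=9, (3,2) g=3 f=7, (3,4) g=3 f=9, (4,2) g=2 f=7, (4,4) g=2 f=9, (5,2) g=1 f=7, (5,4) g=1 f=9]; closed=[(1,3), (2,3), (3,3), (4,3), (5,3)]

step 1: expand (1,3) (f=7, h=3) → closed; open now [(0,3) g=5 f=7, (1,2) g=5 f=7, (1,4) g=5 f=9, (2,2) g=4 f=7, (2,4) g=4 f=9, (3,2) g=3 f=7, (3,4) g=3 f=9, (4,2) g=2 f=7, (4,4) g=2 f=9, (5,2) g=1 f=7, (5,4) g=1 f=9]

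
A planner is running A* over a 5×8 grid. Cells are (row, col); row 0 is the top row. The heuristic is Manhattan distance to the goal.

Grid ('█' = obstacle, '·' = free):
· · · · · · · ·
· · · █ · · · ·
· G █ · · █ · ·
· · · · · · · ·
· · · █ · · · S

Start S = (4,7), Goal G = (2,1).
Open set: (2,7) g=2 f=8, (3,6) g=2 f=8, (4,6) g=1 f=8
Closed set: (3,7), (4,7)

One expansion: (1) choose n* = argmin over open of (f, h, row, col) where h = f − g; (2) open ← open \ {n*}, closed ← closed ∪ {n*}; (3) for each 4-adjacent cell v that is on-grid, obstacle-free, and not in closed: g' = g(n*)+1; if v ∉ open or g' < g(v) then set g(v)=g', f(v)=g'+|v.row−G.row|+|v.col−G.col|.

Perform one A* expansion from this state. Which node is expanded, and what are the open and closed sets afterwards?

step 1: expand (2,7) (f=8, h=6) → closed; open now [(1,7) g=3 f=10, (2,6) g=3 f=8, (3,6) g=2 f=8, (4,6) g=1 f=8]

expanded=(2,7); open=[(1,7) g=3 f=10, (2,6) g=3 f=8, (3,6) g=2 f=8, (4,6) g=1 f=8]; closed=[(2,7), (3,7), (4,7)]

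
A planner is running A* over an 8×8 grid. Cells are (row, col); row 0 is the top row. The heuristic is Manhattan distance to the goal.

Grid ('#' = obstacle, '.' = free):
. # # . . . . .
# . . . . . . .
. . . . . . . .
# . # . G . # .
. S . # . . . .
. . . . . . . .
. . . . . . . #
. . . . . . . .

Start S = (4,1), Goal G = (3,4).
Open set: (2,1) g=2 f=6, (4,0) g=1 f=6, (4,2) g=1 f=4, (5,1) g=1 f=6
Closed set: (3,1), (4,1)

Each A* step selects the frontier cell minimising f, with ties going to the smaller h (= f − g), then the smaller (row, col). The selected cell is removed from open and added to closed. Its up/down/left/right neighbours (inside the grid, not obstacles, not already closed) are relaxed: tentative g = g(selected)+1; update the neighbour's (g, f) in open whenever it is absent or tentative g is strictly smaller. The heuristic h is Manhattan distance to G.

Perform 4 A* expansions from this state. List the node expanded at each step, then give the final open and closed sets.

step 1: expand (4,2) (f=4, h=3) → closed; open now [(2,1) g=2 f=6, (4,0) g=1 f=6, (5,1) g=1 f=6, (5,2) g=2 f=6]
step 2: expand (2,1) (f=6, h=4) → closed; open now [(1,1) g=3 f=8, (2,0) g=3 f=8, (2,2) g=3 f=6, (4,0) g=1 f=6, (5,1) g=1 f=6, (5,2) g=2 f=6]
step 3: expand (2,2) (f=6, h=3) → closed; open now [(1,1) g=3 f=8, (1,2) g=4 f=8, (2,0) g=3 f=8, (2,3) g=4 f=6, (4,0) g=1 f=6, (5,1) g=1 f=6, (5,2) g=2 f=6]
step 4: expand (2,3) (f=6, h=2) → closed; open now [(1,1) g=3 f=8, (1,2) g=4 f=8, (1,3) g=5 f=8, (2,0) g=3 f=8, (2,4) g=5 f=6, (3,3) g=5 f=6, (4,0) g=1 f=6, (5,1) g=1 f=6, (5,2) g=2 f=6]

order=[(4,2) → (2,1) → (2,2) → (2,3)]; open=[(1,1) g=3 f=8, (1,2) g=4 f=8, (1,3) g=5 f=8, (2,0) g=3 f=8, (2,4) g=5 f=6, (3,3) g=5 f=6, (4,0) g=1 f=6, (5,1) g=1 f=6, (5,2) g=2 f=6]; closed=[(2,1), (2,2), (2,3), (3,1), (4,1), (4,2)]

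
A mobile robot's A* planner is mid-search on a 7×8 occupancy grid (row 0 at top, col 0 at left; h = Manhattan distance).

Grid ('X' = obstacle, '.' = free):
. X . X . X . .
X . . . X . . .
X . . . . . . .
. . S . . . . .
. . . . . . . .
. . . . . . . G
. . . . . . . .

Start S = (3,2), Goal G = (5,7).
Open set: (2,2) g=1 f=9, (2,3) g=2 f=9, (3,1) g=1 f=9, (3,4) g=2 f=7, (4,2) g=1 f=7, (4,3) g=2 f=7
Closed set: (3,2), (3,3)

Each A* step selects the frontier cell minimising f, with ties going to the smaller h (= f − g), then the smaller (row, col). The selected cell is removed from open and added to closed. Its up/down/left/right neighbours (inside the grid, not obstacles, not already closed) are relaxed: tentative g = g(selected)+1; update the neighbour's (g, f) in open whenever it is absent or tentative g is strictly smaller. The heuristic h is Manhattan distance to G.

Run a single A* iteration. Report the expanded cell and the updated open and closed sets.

step 1: expand (3,4) (f=7, h=5) → closed; open now [(2,2) g=1 f=9, (2,3) g=2 f=9, (2,4) g=3 f=9, (3,1) g=1 f=9, (3,5) g=3 f=7, (4,2) g=1 f=7, (4,3) g=2 f=7, (4,4) g=3 f=7]

expanded=(3,4); open=[(2,2) g=1 f=9, (2,3) g=2 f=9, (2,4) g=3 f=9, (3,1) g=1 f=9, (3,5) g=3 f=7, (4,2) g=1 f=7, (4,3) g=2 f=7, (4,4) g=3 f=7]; closed=[(3,2), (3,3), (3,4)]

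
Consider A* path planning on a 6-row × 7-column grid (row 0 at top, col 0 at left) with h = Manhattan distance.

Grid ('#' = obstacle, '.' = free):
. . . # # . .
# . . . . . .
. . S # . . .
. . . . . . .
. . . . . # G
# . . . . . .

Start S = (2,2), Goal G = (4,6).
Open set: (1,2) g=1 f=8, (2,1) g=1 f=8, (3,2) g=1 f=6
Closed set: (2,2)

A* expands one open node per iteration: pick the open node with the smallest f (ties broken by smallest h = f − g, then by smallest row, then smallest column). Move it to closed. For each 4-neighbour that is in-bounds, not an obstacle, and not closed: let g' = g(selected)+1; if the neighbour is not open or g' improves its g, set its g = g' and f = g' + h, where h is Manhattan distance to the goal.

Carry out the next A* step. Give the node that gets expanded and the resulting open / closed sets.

expanded=(3,2); open=[(1,2) g=1 f=8, (2,1) g=1 f=8, (3,1) g=2 f=8, (3,3) g=2 f=6, (4,2) g=2 f=6]; closed=[(2,2), (3,2)]

step 1: expand (3,2) (f=6, h=5) → closed; open now [(1,2) g=1 f=8, (2,1) g=1 f=8, (3,1) g=2 f=8, (3,3) g=2 f=6, (4,2) g=2 f=6]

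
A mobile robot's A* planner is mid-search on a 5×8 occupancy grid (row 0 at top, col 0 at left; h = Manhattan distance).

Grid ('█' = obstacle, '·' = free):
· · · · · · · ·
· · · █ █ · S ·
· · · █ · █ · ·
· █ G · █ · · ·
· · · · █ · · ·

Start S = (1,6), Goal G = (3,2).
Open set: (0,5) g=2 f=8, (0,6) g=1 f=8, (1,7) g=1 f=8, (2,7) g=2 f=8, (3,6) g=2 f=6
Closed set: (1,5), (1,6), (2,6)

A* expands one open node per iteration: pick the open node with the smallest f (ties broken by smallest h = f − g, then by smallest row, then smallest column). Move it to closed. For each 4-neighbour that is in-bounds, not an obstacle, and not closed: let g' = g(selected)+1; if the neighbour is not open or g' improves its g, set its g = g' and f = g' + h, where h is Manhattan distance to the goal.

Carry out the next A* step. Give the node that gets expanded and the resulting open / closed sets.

expanded=(3,6); open=[(0,5) g=2 f=8, (0,6) g=1 f=8, (1,7) g=1 f=8, (2,7) g=2 f=8, (3,5) g=3 f=6, (3,7) g=3 f=8, (4,6) g=3 f=8]; closed=[(1,5), (1,6), (2,6), (3,6)]

step 1: expand (3,6) (f=6, h=4) → closed; open now [(0,5) g=2 f=8, (0,6) g=1 f=8, (1,7) g=1 f=8, (2,7) g=2 f=8, (3,5) g=3 f=6, (3,7) g=3 f=8, (4,6) g=3 f=8]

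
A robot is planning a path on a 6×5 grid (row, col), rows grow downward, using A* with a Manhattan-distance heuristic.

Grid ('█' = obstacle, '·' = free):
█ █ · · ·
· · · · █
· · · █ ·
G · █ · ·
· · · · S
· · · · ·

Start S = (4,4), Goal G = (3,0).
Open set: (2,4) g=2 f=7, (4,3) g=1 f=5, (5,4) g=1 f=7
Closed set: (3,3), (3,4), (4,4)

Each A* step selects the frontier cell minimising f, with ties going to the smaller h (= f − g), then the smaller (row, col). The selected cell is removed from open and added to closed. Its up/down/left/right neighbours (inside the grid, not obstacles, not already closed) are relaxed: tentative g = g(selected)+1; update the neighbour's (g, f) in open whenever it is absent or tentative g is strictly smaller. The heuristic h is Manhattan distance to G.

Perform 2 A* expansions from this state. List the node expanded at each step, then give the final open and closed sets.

order=[(4,3) → (4,2)]; open=[(2,4) g=2 f=7, (4,1) g=3 f=5, (5,2) g=3 f=7, (5,3) g=2 f=7, (5,4) g=1 f=7]; closed=[(3,3), (3,4), (4,2), (4,3), (4,4)]

step 1: expand (4,3) (f=5, h=4) → closed; open now [(2,4) g=2 f=7, (4,2) g=2 f=5, (5,3) g=2 f=7, (5,4) g=1 f=7]
step 2: expand (4,2) (f=5, h=3) → closed; open now [(2,4) g=2 f=7, (4,1) g=3 f=5, (5,2) g=3 f=7, (5,3) g=2 f=7, (5,4) g=1 f=7]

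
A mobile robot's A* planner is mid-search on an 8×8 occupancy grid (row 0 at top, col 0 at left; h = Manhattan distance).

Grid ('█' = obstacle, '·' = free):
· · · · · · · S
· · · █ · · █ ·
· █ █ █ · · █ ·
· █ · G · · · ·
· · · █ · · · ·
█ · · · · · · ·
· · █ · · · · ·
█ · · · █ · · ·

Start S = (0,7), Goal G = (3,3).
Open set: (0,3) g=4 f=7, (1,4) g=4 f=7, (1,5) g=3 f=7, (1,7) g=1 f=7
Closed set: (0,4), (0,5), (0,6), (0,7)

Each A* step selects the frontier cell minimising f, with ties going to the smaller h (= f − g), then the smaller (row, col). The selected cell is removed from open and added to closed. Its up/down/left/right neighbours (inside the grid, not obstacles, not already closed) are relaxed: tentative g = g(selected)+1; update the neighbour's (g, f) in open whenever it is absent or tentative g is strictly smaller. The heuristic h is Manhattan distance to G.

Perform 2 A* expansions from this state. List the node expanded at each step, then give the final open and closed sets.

step 1: expand (0,3) (f=7, h=3) → closed; open now [(0,2) g=5 f=9, (1,4) g=4 f=7, (1,5) g=3 f=7, (1,7) g=1 f=7]
step 2: expand (1,4) (f=7, h=3) → closed; open now [(0,2) g=5 f=9, (1,5) g=3 f=7, (1,7) g=1 f=7, (2,4) g=5 f=7]

order=[(0,3) → (1,4)]; open=[(0,2) g=5 f=9, (1,5) g=3 f=7, (1,7) g=1 f=7, (2,4) g=5 f=7]; closed=[(0,3), (0,4), (0,5), (0,6), (0,7), (1,4)]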